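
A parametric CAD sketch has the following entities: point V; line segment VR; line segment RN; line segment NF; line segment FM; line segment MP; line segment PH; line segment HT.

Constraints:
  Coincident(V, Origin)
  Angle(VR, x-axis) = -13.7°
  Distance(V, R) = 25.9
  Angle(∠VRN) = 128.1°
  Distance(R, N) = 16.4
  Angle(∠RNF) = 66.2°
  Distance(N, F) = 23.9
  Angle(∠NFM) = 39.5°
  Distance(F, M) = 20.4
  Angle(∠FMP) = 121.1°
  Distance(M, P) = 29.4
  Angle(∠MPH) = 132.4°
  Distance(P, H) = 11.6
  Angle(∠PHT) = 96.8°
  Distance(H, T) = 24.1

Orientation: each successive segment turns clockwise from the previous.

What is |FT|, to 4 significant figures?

33.35

∠MPH = 132.4° gives PH at -66.40° from the x-axis; with |PH| = 11.6, H = (56.12, -28.28). ∠PHT = 96.8° gives HT at -149.6° from the x-axis; with |HT| = 24.1, T = (35.33, -40.48). Then |FT| = |T − F| = 33.35.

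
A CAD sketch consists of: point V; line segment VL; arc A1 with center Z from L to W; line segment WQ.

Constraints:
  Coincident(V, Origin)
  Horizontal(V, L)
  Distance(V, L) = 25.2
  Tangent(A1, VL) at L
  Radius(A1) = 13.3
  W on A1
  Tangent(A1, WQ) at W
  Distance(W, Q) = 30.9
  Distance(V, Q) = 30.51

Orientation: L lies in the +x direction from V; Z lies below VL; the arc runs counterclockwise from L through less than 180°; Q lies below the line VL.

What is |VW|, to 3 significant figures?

15.5

Checks: |ZW| = 13.30 ✓; ∠(ZW, WQ) = 90.00° ✓; |WQ| = 30.90 ✓; |VQ| = 30.51 ✓.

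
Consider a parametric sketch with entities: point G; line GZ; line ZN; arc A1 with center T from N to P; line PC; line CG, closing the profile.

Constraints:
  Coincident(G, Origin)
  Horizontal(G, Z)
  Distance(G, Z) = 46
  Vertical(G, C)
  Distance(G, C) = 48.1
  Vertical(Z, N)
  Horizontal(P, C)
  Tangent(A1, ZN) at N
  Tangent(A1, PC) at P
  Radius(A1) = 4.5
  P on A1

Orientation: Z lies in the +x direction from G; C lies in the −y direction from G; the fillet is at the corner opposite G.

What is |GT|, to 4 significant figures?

60.19

G is at the origin; GZ is horizontal with |GZ| = 46.0 and Z on the +x side, so Z = (46.00, 0.000). GC is vertical with |GC| = 48.1 and C on the −y side, so C = (0.000, -48.10). The virtual corner opposite G is at (46.00, -48.10). The tangent condition forces TN to be normal to ZN and since A1 is tangent to PC there, TP ⟂ PC, with radius 4.5, so the center T sits 4.5 in from both sides at T = (41.50, -43.60). Then |GT| = |T − G| = 60.19.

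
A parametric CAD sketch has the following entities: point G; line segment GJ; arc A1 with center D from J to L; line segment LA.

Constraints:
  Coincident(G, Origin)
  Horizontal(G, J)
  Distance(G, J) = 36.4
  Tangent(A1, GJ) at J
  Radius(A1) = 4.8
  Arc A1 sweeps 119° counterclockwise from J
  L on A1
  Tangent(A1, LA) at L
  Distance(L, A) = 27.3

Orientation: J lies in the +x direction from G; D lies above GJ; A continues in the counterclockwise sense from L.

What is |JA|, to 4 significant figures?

32.29

G is at the origin; GJ is horizontal with |GJ| = 36.4 and J on the +x side, so J = (36.40, 0.000). The tangent condition forces DJ to be normal to GJ, so D = J + (0, 4.8) = (36.40, 4.800). On A1, J sits at bearing -90° from D; a 119° counterclockwise sweep puts L at bearing 29°, so L = D + 4.8·(cos 29°, sin 29°) = (40.60, 7.127). Tangency of A1 to LA means the radius DL is perpendicular to LA, so LA runs along (−sin 29°, cos 29°); with |LA| = 27.3, A = (27.36, 31.00). Then |JA| = |A − J| = 32.29.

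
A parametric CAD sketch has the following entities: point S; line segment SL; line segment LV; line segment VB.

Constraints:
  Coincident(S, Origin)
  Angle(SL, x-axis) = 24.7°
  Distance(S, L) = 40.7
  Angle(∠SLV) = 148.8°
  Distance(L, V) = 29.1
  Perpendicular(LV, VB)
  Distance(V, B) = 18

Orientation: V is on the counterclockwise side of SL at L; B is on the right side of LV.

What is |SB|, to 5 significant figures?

74.916

S is at the origin; SL runs at 24.7° with length 40.7, so L = 40.7·(cos 24.7°, sin 24.7°) = (36.976, 17.007). ∠SLV = 148.8°, so LV runs at 24.7° + (180° − 148.8°) = 55.900° from the x-axis; with |LV| = 29.1, V = L + 29.1·(cos 55.900°, sin 55.900°) = (53.291, 41.104). LV ⟂ VB; with |VB| = 18.0 on the right of LV, B = V + 18.0·(0.82806, -0.56064) = (68.196, 31.012). Then |SB| = |B − S| = 74.916.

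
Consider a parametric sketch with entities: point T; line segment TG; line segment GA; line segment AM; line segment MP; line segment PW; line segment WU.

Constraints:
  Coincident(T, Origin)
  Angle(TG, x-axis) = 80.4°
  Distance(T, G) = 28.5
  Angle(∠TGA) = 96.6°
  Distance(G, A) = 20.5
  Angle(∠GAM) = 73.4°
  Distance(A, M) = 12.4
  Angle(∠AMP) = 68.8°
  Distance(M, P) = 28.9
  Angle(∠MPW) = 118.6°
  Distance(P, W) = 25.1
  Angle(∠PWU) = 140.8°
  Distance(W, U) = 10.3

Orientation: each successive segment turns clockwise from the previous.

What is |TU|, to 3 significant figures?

66.4

T is at the origin; TG runs at 80.4° with length 28.5, so G = (4.75, 28.1). ∠TGA = 96.6° gives GA at -3.00° from the x-axis; with |GA| = 20.5, A = (25.2, 27.0). ∠GAM = 73.4° gives AM at -110° from the x-axis; with |AM| = 12.4, M = (21.1, 15.3). ∠AMP = 68.8° gives MP at 139° from the x-axis; with |MP| = 28.9, P = (-0.812, 34.2). ∠MPW = 118.6° gives PW at 77.8° from the x-axis; with |PW| = 25.1, W = (4.49, 58.8). ∠PWU = 140.8° gives WU at 38.6° from the x-axis; with |WU| = 10.3, U = (12.5, 65.2). Then |TU| = |U − T| = 66.4.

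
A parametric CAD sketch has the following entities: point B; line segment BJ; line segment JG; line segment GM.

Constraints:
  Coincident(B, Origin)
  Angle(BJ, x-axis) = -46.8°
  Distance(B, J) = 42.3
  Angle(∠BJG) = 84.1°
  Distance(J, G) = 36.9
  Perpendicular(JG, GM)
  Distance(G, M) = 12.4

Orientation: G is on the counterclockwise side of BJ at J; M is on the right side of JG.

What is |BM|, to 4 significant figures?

63.46

∠BJG = 84.1°, so JG runs at -46.8° + (180° − 84.1°) = 49.10° from the x-axis; with |JG| = 36.9, G = J + 36.9·(cos 49.10°, sin 49.10°) = (53.12, -2.944). The perpendicularity gives GM at right angles to JG; with |GM| = 12.4 on the right of JG, M = G + 12.4·(0.7559, -0.6547) = (62.49, -11.06). Then |BM| = |M − B| = 63.46.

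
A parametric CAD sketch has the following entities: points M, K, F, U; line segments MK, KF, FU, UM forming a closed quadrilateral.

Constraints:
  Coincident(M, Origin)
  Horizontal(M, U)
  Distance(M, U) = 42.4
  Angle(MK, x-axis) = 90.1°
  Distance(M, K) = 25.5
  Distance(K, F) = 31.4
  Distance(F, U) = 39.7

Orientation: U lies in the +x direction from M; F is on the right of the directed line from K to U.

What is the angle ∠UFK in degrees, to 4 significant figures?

87.47°

M is at the origin; M and U share the same y with |MU| = 42.4 and U in +x, so U = (42.4, 0). MK runs at 90.1° with |MK| = 25.5, so K = (-0.04451, 25.50). F is determined by |KF| = 31.4 and |FU| = 39.7 together: it lies at the intersection of circle(K, 31.4) and circle(U, 39.7). With |KU| = 49.52, the foot of the radical line on KU is 18.80 from K and the perpendicular offset is √(31.4² − 18.80²) = 25.15. Taking the right-of-KU solution: F = (3.117, -5.740).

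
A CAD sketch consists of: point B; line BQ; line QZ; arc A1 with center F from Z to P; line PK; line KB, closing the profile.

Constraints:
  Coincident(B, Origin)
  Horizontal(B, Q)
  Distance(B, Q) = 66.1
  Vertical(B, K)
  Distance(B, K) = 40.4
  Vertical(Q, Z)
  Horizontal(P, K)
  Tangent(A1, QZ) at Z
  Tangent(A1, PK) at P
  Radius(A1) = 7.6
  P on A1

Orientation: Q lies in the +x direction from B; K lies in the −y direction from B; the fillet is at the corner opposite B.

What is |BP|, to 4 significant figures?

71.09

B is at the origin; B and Q share the same y with |BQ| = 66.1 and Q on the +x side, so Q = (66.10, 0.000). B and K share the same x with |BK| = 40.4 and K on the −y side, so K = (0.000, -40.40). The virtual corner opposite B is at (66.10, -40.40). The tangent condition forces FZ to be normal to QZ and since A1 is tangent to PK there, FP ⟂ PK, with radius 7.6, so the center F sits 7.6 in from both sides at F = (58.50, -32.80). That places the tangent points at Z = (66.10, -32.80) on QZ and P = (58.50, -40.40) on PK. Then |BP| = |P − B| = 71.09.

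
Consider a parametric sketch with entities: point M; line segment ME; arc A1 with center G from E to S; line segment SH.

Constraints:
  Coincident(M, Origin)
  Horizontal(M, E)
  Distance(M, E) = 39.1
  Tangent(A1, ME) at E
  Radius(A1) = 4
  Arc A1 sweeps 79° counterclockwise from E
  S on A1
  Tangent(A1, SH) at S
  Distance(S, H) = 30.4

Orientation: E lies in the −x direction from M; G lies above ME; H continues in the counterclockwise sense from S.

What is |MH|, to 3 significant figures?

44.2

On A1, E sits at bearing -90° from G; a 79° counterclockwise sweep puts S at bearing -11°, so S = G + 4.0·(cos -11°, sin -11°) = (-35.2, 3.24). Since A1 is tangent to SH there, GS ⟂ SH, so SH runs along (−sin -11°, cos -11°); with |SH| = 30.4, H = (-29.4, 33.1). Then |MH| = |H − M| = 44.2.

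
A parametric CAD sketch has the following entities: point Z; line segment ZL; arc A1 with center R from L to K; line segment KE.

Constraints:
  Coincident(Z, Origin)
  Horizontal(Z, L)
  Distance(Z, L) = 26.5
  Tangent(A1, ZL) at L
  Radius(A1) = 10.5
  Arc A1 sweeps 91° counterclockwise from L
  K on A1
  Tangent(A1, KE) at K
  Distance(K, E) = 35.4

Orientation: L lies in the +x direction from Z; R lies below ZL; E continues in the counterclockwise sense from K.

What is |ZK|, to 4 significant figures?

19.24

Z is at the origin; Z and L share the same y with |ZL| = 26.5 and L on the +x side, so L = (26.50, 0.000). The tangent condition forces RL to be normal to ZL, so R = L + (0, -10.5) = (26.50, -10.50). On A1, L sits at bearing 90° from R; a 91° counterclockwise sweep puts K at bearing 181°, so K = R + 10.5·(cos 181°, sin 181°) = (16.00, -10.68). Then |ZK| = |K − Z| = 19.24.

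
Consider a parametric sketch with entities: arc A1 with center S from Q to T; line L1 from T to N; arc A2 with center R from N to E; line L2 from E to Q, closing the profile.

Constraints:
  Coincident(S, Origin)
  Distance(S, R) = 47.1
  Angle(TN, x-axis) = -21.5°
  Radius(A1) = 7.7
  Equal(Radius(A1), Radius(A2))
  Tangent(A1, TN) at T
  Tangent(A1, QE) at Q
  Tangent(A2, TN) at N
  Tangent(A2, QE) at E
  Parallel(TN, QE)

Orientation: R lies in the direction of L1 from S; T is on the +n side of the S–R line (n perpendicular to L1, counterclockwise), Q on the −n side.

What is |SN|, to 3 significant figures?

47.7

Tangency of A1 to both parallel lines with radius 7.7 puts T and Q at S ± 7.7·n: T = (2.82, 7.16), Q = (-2.82, -7.16). Equal radii place N and E the same way about R: N = R + 7.7·n = (46.6, -10.1), E = R − 7.7·n = (41.0, -24.4). Then |SN| = |N − S| = 47.7.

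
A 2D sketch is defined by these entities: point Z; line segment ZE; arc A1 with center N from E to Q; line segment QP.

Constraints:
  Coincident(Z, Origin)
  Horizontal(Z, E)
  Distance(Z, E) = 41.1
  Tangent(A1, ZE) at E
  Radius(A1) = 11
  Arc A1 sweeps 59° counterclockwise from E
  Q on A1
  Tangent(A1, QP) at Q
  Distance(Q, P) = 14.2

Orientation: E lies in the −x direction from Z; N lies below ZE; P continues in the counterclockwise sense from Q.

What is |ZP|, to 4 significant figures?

60.43

Z is at the origin; ZE is horizontal with |ZE| = 41.1 and E on the −x side, so E = (-41.10, 0.000). The tangent condition forces NE to be normal to ZE, so N = E + (0, -11) = (-41.10, -11.00). On A1, E sits at bearing 90° from N; a 59° counterclockwise sweep puts Q at bearing 149°, so Q = N + 11.0·(cos 149°, sin 149°) = (-50.53, -5.335). A1 meets QP tangentially, so NQ is at right angles to QP, so QP runs along (−sin 149°, cos 149°); with |QP| = 14.2, P = (-57.84, -17.51). Then |ZP| = |P − Z| = 60.43.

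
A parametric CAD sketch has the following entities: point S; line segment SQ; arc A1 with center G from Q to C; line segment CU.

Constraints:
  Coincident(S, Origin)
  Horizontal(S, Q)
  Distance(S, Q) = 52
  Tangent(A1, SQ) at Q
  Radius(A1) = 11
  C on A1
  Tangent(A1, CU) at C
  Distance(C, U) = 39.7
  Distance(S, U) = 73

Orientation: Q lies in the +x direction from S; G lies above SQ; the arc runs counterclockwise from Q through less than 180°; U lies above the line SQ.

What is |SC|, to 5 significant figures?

64.118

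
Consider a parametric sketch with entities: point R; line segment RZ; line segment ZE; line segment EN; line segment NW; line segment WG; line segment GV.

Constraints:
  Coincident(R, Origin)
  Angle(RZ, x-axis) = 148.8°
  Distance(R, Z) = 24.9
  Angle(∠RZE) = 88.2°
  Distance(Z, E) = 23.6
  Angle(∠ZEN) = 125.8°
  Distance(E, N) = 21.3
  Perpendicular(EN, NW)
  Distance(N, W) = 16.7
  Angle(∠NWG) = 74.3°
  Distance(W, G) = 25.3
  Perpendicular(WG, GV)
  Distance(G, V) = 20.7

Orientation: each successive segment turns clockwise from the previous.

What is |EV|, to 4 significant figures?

10.39

∠NWG = 74.3° gives WG at 167.1° from the x-axis; with |WG| = 25.3, G = (-11.02, 22.70). WG is perpendicular to GV, so GV runs at 77.10°; with |GV| = 20.7, V = (-6.395, 42.88). Then |EV| = |V − E| = 10.39.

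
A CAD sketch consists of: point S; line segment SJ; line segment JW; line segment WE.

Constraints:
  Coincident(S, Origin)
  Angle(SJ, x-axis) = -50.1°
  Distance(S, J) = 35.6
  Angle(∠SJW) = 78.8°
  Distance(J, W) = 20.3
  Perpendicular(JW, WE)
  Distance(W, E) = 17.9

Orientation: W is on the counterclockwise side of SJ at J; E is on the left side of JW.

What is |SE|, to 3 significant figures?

21.7

∠SJW = 78.8°, so JW runs at -50.1° + (180° − 78.8°) = 51.1° from the x-axis; with |JW| = 20.3, W = J + 20.3·(cos 51.1°, sin 51.1°) = (35.6, -11.5). JW is perpendicular to WE; with |WE| = 17.9 on the left of JW, E = W + 17.9·(-0.778, 0.628) = (21.7, -0.272). Then |SE| = |E − S| = 21.7.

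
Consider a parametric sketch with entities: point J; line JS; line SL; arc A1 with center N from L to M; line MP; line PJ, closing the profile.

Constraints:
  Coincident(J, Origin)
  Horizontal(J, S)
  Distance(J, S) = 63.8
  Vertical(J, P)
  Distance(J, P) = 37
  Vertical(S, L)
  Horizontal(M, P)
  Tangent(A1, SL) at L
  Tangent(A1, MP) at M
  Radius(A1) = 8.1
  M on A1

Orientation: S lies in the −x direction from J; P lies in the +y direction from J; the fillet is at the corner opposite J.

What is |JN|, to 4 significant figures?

62.75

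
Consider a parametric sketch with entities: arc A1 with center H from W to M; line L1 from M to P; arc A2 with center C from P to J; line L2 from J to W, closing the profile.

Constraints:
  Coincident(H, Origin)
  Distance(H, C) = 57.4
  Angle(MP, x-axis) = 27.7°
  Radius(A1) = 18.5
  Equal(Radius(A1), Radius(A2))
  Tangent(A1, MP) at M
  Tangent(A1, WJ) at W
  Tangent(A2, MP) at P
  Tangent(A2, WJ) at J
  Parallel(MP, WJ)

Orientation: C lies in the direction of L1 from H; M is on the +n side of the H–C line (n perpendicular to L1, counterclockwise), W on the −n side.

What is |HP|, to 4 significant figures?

60.31

Tangency of A1 to both parallel lines with radius 18.5 puts M and W at H ± 18.5·n: M = (-8.600, 16.38), W = (8.600, -16.38). Equal radii place P and J the same way about C: P = C + 18.5·n = (42.22, 43.06), J = C − 18.5·n = (59.42, 10.30). Then |HP| = |P − H| = 60.31.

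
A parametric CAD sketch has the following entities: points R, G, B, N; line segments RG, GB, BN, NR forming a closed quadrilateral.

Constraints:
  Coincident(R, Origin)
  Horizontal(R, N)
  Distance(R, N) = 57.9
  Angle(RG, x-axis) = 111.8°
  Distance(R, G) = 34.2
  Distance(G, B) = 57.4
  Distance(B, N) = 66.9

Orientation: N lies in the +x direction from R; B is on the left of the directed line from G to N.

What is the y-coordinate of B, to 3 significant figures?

63.0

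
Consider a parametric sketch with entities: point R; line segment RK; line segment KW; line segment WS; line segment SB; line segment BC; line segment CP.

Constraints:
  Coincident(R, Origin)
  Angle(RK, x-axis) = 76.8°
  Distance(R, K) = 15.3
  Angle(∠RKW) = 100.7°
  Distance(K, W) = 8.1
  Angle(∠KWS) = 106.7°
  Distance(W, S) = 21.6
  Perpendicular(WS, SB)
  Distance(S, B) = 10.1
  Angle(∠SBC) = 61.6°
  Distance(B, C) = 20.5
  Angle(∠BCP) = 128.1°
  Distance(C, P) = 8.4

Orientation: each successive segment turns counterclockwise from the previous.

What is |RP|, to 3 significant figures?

24.5

R is at the origin; RK runs at 76.8° with length 15.3, so K = (3.49, 14.9). ∠RKW = 100.7° gives KW at 156° from the x-axis; with |KW| = 8.1, W = (-3.91, 18.2). ∠KWS = 106.7° gives WS at -131° from the x-axis; with |WS| = 21.6, S = (-18.0, 1.78). WS ⟂ SB, so SB runs at -40.6°; with |SB| = 10.1, B = (-10.3, -4.80). ∠SBC = 61.6° gives BC at 77.8° from the x-axis; with |BC| = 20.5, C = (-5.97, 15.2). ∠BCP = 128.1° gives CP at 130° from the x-axis; with |CP| = 8.4, P = (-11.3, 21.7). Then |RP| = |P − R| = 24.5.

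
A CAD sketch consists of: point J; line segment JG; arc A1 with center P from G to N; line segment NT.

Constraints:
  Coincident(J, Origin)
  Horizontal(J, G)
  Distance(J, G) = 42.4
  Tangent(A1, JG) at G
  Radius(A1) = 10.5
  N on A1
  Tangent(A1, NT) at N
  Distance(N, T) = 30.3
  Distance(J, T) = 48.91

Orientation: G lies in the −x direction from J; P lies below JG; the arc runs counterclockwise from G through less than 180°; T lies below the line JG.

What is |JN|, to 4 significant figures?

53.01

Checks: ∠(PG, GJ) = 90.00° ✓; |PN| = 10.50 ✓; ∠(PN, NT) = 90.00° ✓; |NT| = 30.30 ✓; |JT| = 48.91 ✓.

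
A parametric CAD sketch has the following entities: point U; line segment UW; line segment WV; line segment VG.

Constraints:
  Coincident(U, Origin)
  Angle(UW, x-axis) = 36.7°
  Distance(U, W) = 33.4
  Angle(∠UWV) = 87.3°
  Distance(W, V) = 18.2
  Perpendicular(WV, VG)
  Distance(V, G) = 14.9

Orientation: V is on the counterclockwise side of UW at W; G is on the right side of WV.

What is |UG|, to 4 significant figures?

51.05

∠UWV = 87.3°, so WV runs at 36.7° + (180° − 87.3°) = 129.4° from the x-axis; with |WV| = 18.2, V = W + 18.2·(cos 129.4°, sin 129.4°) = (15.23, 34.02). The perpendicularity gives VG at right angles to WV; with |VG| = 14.9 on the right of WV, G = V + 14.9·(0.7727, 0.6347) = (26.74, 43.48). Then |UG| = |G − U| = 51.05.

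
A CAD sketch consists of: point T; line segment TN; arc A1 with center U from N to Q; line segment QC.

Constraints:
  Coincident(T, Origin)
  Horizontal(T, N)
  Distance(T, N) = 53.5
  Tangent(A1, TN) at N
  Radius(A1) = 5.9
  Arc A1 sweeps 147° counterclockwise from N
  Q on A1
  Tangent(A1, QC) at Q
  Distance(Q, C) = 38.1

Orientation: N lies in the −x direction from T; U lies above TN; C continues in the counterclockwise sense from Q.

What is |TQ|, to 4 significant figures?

51.44

T is at the origin; T and N share the same y with |TN| = 53.5 and N on the −x side, so N = (-53.50, 0.000). Tangency of A1 to TN means the radius UN is perpendicular to TN, so U = N + (0, 5.9) = (-53.50, 5.900). On A1, N sits at bearing -90° from U; a 147° counterclockwise sweep puts Q at bearing 57°, so Q = U + 5.9·(cos 57°, sin 57°) = (-50.29, 10.85). Then |TQ| = |Q − T| = 51.44.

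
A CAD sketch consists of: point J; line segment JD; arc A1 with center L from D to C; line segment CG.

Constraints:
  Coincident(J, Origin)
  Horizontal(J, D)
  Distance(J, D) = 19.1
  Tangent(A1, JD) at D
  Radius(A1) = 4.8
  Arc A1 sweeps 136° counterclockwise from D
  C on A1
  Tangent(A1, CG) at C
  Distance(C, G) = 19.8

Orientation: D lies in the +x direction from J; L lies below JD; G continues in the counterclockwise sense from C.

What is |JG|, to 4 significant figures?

37.21

J is at the origin; JD is horizontal with |JD| = 19.1 and D on the +x side, so D = (19.10, 0.000). Tangency of A1 to JD means the radius LD is perpendicular to JD, so L = D + (0, -4.8) = (19.10, -4.800). On A1, D sits at bearing 90° from L; a 136° counterclockwise sweep puts C at bearing 226°, so C = L + 4.8·(cos 226°, sin 226°) = (15.77, -8.253). Tangency of A1 to CG means the radius LC is perpendicular to CG, so CG runs along (−sin 226°, cos 226°); with |CG| = 19.8, G = (30.01, -22.01). Then |JG| = |G − J| = 37.21.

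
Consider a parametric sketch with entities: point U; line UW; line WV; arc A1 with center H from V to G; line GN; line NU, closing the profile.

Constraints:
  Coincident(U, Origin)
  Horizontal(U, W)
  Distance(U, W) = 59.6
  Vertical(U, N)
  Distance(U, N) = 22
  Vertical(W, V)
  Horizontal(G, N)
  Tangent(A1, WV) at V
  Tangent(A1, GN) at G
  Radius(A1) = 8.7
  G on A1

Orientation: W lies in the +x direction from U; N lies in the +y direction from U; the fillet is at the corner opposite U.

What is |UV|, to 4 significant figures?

61.07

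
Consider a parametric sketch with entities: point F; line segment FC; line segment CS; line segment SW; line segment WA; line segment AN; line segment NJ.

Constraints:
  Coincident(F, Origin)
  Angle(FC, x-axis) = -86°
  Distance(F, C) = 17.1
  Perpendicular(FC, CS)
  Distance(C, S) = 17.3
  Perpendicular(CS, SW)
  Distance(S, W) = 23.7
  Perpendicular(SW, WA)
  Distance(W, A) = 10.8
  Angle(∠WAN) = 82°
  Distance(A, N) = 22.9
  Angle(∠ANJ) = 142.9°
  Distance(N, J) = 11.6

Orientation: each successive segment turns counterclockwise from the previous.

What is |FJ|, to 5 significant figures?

30.155

F is at the origin; FC runs at -86.0° with length 17.1, so C = (1.1928, -17.058). The perpendicularity gives CS at right angles to FC, so CS runs at 4.0000°; with |CS| = 17.3, S = (18.451, -15.852). CS is perpendicular to SW, so SW runs at 94.000°; with |SW| = 23.7, W = (16.797, 7.7907). The perpendicularity gives WA at right angles to SW, so WA runs at -176.00°; with |WA| = 10.8, A = (6.0238, 7.0373). ∠WAN = 82.0° gives AN at -78.000° from the x-axis; with |AN| = 22.9, N = (10.785, -15.362). ∠ANJ = 142.9° gives NJ at -40.900° from the x-axis; with |NJ| = 11.6, J = (19.553, -22.957). Then |FJ| = |J − F| = 30.155.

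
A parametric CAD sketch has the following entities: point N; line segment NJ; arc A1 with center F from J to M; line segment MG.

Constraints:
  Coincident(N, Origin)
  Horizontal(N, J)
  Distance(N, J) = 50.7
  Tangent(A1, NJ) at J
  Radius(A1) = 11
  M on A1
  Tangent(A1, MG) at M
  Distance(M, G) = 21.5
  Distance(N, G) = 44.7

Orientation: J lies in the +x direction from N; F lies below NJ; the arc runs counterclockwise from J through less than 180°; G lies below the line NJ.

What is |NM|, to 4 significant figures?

40.91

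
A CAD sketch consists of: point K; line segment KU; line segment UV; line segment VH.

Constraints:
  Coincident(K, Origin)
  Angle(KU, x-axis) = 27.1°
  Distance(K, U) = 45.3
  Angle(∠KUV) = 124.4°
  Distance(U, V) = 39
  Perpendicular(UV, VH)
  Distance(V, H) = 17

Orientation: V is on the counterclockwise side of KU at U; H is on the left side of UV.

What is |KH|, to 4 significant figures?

67.73

K is at the origin; KU runs at 27.1° with length 45.3, so U = 45.3·(cos 27.1°, sin 27.1°) = (40.33, 20.64). ∠KUV = 124.4°, so UV runs at 27.1° + (180° − 124.4°) = 82.70° from the x-axis; with |UV| = 39.0, V = U + 39.0·(cos 82.70°, sin 82.70°) = (45.28, 59.32). The perpendicularity gives VH at right angles to UV; with |VH| = 17.0 on the left of UV, H = V + 17.0·(-0.9919, 0.1271) = (28.42, 61.48). Then |KH| = |H − K| = 67.73.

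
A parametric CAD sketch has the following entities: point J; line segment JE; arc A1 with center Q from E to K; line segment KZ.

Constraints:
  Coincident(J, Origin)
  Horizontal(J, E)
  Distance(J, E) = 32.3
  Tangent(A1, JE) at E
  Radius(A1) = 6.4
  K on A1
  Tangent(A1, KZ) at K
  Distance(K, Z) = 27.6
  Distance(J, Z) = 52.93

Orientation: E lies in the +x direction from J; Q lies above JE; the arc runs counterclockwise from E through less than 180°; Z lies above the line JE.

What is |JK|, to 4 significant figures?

39.11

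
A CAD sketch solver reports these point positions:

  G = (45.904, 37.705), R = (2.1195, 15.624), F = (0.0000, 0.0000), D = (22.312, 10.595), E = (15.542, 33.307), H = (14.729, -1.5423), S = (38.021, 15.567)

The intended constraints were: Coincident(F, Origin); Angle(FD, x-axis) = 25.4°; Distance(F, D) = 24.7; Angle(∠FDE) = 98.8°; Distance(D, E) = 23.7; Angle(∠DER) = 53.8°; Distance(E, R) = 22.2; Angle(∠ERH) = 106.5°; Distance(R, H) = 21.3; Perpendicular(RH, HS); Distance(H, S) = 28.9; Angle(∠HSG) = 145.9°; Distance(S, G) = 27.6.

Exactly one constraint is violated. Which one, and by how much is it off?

Distance(S, G) = 27.6 — off by 4.10.

F = (0.00, 0.00) ✓; FD at 25.40° ✓; |FD| = 24.70 ✓; ∠FDE = 98.80° ✓; |DE| = 23.70 ✓; ∠DER = 53.80° ✓; |ER| = 22.20 ✓; ∠ERH = 106.5° ✓; |RH| = 21.30 ✓; ∠(RH, HS) = 90.00° ✓; |HS| = 28.90 ✓; ∠HSG = 145.9° ✓; |SG| = 23.50 ✗.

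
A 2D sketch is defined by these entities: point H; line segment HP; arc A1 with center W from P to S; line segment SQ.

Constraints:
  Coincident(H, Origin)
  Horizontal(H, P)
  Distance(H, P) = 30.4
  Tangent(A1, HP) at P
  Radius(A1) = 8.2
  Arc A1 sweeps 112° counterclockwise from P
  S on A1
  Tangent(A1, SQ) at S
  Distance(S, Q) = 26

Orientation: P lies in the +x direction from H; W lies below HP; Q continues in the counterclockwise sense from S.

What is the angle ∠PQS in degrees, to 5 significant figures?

18.544°

H is at the origin; HP is horizontal with |HP| = 30.4 and P on the +x side, so P = (30.400, 0.0000). Tangency of A1 to HP means the radius WP is perpendicular to HP, so W = P + (0, -8.2) = (30.400, -8.2000). On A1, P sits at bearing 90° from W; a 112° counterclockwise sweep puts S at bearing 202°, so S = W + 8.2·(cos 202°, sin 202°) = (22.797, -11.272). A1 meets SQ tangentially, so WS is at right angles to SQ, so SQ runs along (−sin 202°, cos 202°); with |SQ| = 26.0, Q = (32.537, -35.379). Then cos ∠PQS = QP·QS / (|QP||QS|), giving 18.544°.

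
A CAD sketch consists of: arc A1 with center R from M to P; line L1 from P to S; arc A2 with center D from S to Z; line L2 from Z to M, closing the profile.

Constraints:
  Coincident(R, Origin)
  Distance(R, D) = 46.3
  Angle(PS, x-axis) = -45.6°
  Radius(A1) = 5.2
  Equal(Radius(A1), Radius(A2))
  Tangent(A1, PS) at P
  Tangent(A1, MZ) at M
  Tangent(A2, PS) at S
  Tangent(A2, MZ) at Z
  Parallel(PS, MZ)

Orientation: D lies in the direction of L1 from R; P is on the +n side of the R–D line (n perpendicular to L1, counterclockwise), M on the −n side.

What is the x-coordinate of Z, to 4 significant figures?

28.68

The slot axis is L1's direction at -45.6°, so u = (cos -45.6°, sin -45.6°) = (0.6997, -0.7145) and n = (−sin -45.6°, cos -45.6°) = (0.7145, 0.6997). R is at the origin and D lies 46.3 along u from R, so D = 46.3·u = (32.39, -33.08). Tangency of A1 to both parallel lines with radius 5.2 puts P and M at R ± 5.2·n: P = (3.715, 3.638), M = (-3.715, -3.638). Equal radii place S and Z the same way about D: S = D + 5.2·n = (36.11, -29.44), Z = D − 5.2·n = (28.68, -36.72). So Z.x = 28.68.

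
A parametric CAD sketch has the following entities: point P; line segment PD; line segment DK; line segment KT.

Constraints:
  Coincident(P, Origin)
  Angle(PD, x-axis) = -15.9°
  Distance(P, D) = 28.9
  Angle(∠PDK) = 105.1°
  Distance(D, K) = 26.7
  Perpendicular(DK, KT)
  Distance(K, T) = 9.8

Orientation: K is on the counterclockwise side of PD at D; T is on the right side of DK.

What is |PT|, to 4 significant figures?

50.92

P is at the origin; PD runs at -15.9° with length 28.9, so D = 28.9·(cos -15.9°, sin -15.9°) = (27.79, -7.917). ∠PDK = 105.1°, so DK runs at -15.9° + (180° − 105.1°) = 59.00° from the x-axis; with |DK| = 26.7, K = D + 26.7·(cos 59.00°, sin 59.00°) = (41.55, 14.97). The perpendicularity gives KT at right angles to DK; with |KT| = 9.8 on the right of DK, T = K + 9.8·(0.8572, -0.5150) = (49.95, 9.922). Then |PT| = |T − P| = 50.92.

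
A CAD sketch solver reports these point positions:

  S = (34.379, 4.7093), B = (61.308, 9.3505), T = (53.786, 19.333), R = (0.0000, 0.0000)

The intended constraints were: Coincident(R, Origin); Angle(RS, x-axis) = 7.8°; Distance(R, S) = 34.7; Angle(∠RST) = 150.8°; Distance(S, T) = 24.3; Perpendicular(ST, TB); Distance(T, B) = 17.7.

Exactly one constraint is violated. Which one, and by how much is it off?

Distance(T, B) = 17.7 — off by 5.20.

R = (0.00, 0.00) ✓; RS at 7.800° ✓; |RS| = 34.70 ✓; ∠RST = 150.8° ✓; |ST| = 24.30 ✓; ∠(ST, TB) = 90.00° ✓; |TB| = 12.50 ✗.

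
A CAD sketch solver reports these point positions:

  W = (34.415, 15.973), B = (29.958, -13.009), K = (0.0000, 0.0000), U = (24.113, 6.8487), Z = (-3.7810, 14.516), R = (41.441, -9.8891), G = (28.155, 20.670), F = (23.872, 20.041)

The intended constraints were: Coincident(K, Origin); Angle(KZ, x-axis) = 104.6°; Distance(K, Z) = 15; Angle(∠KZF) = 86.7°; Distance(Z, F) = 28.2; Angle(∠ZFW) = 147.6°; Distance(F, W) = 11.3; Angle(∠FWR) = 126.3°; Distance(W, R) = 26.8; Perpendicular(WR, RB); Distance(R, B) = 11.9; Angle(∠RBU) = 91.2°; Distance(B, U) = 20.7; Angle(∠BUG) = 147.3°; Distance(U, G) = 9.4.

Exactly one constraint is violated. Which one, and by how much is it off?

Distance(U, G) = 9.4 — off by 5.00.

K = (0.00, 0.00) ✓; KZ at 104.6° ✓; |KZ| = 15.00 ✓; ∠KZF = 86.70° ✓; |ZF| = 28.20 ✓; ∠ZFW = 147.6° ✓; |FW| = 11.30 ✓; ∠FWR = 126.3° ✓; |WR| = 26.80 ✓; ∠(WR, RB) = 90.00° ✓; |RB| = 11.90 ✓; ∠RBU = 91.20° ✓; |BU| = 20.70 ✓; ∠BUG = 147.3° ✓; |UG| = 14.40 ✗.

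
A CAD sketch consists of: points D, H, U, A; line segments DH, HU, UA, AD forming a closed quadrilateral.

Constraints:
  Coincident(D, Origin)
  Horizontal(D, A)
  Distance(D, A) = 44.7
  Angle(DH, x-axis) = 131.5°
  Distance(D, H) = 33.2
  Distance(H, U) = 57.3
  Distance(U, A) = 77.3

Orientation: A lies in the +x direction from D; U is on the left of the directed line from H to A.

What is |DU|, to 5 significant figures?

71.553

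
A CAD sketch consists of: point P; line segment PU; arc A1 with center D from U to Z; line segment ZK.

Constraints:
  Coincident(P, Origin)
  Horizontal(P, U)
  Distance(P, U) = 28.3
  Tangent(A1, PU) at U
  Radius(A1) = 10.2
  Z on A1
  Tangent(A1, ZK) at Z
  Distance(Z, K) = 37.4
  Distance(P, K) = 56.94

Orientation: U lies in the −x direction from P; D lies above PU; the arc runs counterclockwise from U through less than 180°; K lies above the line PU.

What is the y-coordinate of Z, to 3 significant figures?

13.1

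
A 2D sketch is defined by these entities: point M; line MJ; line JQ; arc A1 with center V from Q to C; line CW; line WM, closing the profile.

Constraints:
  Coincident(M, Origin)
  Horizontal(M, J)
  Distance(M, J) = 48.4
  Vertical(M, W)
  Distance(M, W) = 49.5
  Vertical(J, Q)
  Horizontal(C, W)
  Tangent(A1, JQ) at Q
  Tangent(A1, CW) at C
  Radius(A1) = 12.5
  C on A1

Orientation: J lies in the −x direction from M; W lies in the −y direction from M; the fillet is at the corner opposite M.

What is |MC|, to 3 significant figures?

61.1

The virtual corner opposite M is at (-48.4, -49.5). A1 meets JQ tangentially, so VQ is at right angles to JQ and A1 meets CW tangentially, so VC is at right angles to CW, with radius 12.5, so the center V sits 12.5 in from both sides at V = (-35.9, -37.0). That places the tangent points at Q = (-48.4, -37.0) on JQ and C = (-35.9, -49.5) on CW. Then |MC| = |C − M| = 61.1.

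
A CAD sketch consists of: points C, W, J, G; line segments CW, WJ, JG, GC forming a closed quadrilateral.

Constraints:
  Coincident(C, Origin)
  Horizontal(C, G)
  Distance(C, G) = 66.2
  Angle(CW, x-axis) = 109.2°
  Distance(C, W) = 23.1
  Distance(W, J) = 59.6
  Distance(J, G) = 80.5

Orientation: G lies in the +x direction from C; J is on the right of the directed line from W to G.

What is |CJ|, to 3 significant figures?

38.0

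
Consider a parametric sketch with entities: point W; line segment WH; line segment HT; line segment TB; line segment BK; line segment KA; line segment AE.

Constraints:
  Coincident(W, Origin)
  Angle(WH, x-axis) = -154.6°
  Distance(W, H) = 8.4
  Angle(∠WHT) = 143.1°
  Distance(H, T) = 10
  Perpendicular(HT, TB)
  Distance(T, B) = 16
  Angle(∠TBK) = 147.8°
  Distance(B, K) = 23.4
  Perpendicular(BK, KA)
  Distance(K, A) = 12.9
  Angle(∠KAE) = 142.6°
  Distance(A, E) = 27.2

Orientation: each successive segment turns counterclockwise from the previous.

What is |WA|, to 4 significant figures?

24.80

∠TBK = 147.8° gives BK at 4.500° from the x-axis; with |BK| = 23.4, K = (25.26, -18.06). BK ⟂ KA, so KA runs at 94.50°; with |KA| = 12.9, A = (24.25, -5.198). Then |WA| = |A − W| = 24.80.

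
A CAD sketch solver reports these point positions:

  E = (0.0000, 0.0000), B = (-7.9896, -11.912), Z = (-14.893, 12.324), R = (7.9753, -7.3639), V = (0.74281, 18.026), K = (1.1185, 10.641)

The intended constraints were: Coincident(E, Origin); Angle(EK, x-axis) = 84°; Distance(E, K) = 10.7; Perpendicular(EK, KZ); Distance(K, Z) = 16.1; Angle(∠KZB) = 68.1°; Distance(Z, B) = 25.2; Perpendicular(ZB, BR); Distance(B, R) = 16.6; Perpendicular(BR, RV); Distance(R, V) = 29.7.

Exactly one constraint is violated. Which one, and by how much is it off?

Distance(R, V) = 29.7 — off by 3.30.

E = (0.00, 0.00) ✓; EK at 84.00° ✓; |EK| = 10.70 ✓; ∠(EK, KZ) = 90.00° ✓; |KZ| = 16.10 ✓; ∠KZB = 68.10° ✓; |ZB| = 25.20 ✓; ∠(ZB, BR) = 90.00° ✓; |BR| = 16.60 ✓; ∠(BR, RV) = 90.00° ✓; |RV| = 26.40 ✗.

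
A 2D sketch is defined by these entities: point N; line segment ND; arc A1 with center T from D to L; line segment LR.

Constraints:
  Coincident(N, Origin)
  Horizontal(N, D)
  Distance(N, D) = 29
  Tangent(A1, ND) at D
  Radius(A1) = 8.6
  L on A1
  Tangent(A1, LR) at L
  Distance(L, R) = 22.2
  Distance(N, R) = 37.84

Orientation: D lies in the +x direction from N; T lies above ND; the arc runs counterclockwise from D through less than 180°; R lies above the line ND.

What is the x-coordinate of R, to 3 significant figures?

21.4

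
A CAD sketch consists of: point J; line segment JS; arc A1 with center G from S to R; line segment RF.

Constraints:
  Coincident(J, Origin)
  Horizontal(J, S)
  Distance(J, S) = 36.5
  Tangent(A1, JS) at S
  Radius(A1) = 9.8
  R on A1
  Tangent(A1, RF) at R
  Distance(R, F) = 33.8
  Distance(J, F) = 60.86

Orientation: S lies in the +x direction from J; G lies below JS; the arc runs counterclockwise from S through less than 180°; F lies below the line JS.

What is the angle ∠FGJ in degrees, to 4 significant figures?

112.9°

Checks: |GS| = 9.800 ✓; |GR| = 9.800 ✓; ∠(GR, RF) = 90.00° ✓; |RF| = 33.80 ✓; |JF| = 60.86 ✓.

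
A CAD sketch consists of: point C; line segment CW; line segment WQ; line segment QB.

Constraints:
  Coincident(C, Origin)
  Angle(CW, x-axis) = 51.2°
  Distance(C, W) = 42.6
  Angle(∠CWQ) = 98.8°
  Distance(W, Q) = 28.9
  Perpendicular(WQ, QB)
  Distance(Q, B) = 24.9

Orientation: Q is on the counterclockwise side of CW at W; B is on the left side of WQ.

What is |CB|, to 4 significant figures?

39.37

C is at the origin; CW runs at 51.2° with length 42.6, so W = 42.6·(cos 51.2°, sin 51.2°) = (26.69, 33.20). ∠CWQ = 98.8°, so WQ runs at 51.2° + (180° − 98.8°) = 132.4° from the x-axis; with |WQ| = 28.9, Q = W + 28.9·(cos 132.4°, sin 132.4°) = (7.206, 54.54). The perpendicularity gives QB at right angles to WQ; with |QB| = 24.9 on the left of WQ, B = Q + 24.9·(-0.7385, -0.6743) = (-11.18, 37.75). Then |CB| = |B − C| = 39.37.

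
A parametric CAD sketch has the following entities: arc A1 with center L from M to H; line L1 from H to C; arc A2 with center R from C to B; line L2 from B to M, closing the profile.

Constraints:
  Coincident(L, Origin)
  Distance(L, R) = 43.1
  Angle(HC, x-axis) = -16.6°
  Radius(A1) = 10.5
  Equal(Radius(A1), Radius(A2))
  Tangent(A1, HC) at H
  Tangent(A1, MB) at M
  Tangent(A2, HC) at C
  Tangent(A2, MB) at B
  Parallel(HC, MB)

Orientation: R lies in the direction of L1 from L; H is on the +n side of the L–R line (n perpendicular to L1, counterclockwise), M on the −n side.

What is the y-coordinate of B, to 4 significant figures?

-22.38

The slot axis is L1's direction at -16.6°, so u = (cos -16.6°, sin -16.6°) = (0.9583, -0.2857) and n = (−sin -16.6°, cos -16.6°) = (0.2857, 0.9583). L is at the origin and R lies 43.1 along u from L, so R = 43.1·u = (41.30, -12.31). Tangency of A1 to both parallel lines with radius 10.5 puts H and M at L ± 10.5·n: H = (3.000, 10.06), M = (-3.000, -10.06). Equal radii place C and B the same way about R: C = R + 10.5·n = (44.30, -2.251), B = R − 10.5·n = (38.30, -22.38). So B.y = -22.38.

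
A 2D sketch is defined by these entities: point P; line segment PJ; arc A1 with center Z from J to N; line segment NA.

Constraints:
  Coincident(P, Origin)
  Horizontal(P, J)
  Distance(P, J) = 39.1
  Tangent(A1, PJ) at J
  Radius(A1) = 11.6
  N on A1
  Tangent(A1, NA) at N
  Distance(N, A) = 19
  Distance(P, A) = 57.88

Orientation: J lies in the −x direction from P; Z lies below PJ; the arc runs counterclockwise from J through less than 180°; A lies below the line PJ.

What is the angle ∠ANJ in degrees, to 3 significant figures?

132°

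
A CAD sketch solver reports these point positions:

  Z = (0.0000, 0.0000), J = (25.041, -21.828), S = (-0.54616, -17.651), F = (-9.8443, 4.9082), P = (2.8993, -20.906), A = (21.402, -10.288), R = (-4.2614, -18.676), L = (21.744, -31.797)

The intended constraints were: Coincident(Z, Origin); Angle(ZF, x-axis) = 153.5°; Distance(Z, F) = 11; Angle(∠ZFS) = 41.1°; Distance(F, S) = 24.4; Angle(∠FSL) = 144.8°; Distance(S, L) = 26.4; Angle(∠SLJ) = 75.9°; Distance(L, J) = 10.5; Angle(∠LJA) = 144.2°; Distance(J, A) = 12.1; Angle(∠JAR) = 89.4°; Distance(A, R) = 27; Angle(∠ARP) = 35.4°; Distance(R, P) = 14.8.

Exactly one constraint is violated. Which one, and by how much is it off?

Distance(R, P) = 14.8 — off by 7.30.

Z = (0.00, 0.00) ✓; ZF at 153.5° ✓; |ZF| = 11.00 ✓; ∠ZFS = 41.10° ✓; |FS| = 24.40 ✓; ∠FSL = 144.8° ✓; |SL| = 26.40 ✓; ∠SLJ = 75.90° ✓; |LJ| = 10.50 ✓; ∠LJA = 144.2° ✓; |JA| = 12.10 ✓; ∠JAR = 89.40° ✓; |AR| = 27.00 ✓; ∠ARP = 35.40° ✓; |RP| = 7.500 ✗.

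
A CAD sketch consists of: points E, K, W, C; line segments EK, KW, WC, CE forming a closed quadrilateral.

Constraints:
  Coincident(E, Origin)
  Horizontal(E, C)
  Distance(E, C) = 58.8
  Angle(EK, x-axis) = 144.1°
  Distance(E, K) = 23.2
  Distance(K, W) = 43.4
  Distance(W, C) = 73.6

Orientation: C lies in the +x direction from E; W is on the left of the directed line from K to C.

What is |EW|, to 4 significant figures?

50.25

Checks: |KW| = 43.40 ✓; |WC| = 73.60 ✓.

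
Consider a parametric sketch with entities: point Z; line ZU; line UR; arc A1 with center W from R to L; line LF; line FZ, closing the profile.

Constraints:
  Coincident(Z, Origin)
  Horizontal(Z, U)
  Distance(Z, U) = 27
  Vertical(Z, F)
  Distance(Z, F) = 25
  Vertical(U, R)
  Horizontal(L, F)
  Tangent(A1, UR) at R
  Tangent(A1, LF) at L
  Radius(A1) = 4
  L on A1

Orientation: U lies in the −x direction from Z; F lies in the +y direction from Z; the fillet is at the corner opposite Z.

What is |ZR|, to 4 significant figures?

34.21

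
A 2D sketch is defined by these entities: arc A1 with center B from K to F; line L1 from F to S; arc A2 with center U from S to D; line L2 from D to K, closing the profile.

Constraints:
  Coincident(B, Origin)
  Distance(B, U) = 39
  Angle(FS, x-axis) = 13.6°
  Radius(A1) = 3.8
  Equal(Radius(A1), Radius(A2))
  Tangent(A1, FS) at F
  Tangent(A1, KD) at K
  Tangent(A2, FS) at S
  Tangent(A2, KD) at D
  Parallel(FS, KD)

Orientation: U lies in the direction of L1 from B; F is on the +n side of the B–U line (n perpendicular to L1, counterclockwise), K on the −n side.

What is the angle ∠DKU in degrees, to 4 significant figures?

5.565°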